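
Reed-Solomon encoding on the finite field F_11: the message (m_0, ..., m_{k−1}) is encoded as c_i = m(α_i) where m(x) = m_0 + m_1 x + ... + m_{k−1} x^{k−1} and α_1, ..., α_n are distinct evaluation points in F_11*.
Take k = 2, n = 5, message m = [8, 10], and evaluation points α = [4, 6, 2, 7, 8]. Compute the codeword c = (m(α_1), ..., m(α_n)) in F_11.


c = [4, 2, 6, 1, 0]

Message polynomial: m(x) = 8 + 10·x (mod 11).
For each evaluation point α_i, compute m(α_i) mod 11:
  α_1 = 4: Horner steps 10 → 4, so m(4) = 4.
  α_2 = 6: Horner steps 10 → 2, so m(6) = 2.
  α_3 = 2: Horner steps 10 → 6, so m(2) = 6.
  α_4 = 7: Horner steps 10 → 1, so m(7) = 1.
  α_5 = 8: Horner steps 10 → 0, so m(8) = 0.
Codeword c = [4, 2, 6, 1, 0] ∈ F_11^5.


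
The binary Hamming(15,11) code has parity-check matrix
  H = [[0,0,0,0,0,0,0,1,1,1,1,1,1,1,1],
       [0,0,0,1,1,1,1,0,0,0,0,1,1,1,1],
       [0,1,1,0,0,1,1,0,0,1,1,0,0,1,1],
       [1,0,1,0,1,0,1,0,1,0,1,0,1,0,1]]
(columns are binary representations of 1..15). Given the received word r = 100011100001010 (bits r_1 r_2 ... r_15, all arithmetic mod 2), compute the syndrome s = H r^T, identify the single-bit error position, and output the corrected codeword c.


s = (0, 1, 1, 1)^T, error position = 7, corrected codeword c = 100011000001010

Compute s = H r^T mod 2 one row at a time:
  s_1 = 0 + 0 + 0 + 0 + 1 + 0 + 1 + 0 = 2 ≡ 0 (mod 2).
  s_2 = 0 + 1 + 1 + 1 + 1 + 0 + 1 + 0 = 5 ≡ 1 (mod 2).
  s_3 = 0 + 0 + 1 + 1 + 0 + 0 + 1 + 0 = 3 ≡ 1 (mod 2).
  s_4 = 1 + 0 + 1 + 1 + 0 + 0 + 0 + 0 = 3 ≡ 1 (mod 2).
s = (0, 1, 1, 1)^T — this equals column 7 of H (binary 0111), so error is at position 7.
Correct: flip bit 7 of r = 100011100001010 to get c = 100011000001010.


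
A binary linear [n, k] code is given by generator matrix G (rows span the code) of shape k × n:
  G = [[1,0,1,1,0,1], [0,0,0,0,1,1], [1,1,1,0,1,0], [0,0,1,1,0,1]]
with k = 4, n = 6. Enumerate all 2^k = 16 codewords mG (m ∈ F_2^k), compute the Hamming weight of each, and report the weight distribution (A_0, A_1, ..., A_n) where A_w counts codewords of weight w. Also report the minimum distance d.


Weight distribution: A_0 = 1, A_1 = 1, A_2 = 2, A_3 = 6, A_4 = 5, A_5 = 1. Minimum distance d = 1.

Enumerate all 2^4 = 16 messages m ∈ F_2^4.
For each, compute codeword c = mG in F_2^6, then tally its weight.
  m = 0000 → c = 000000, weight = 0.
  m = 1000 → c = 101101, weight = 4.
  m = 0100 → c = 000011, weight = 2.
  m = 1100 → c = 101110, weight = 4.
  m = 0010 → c = 111010, weight = 4.
  m = 1010 → c = 010111, weight = 4.
  m = 0110 → c = 111001, weight = 4.
  m = 1110 → c = 010100, weight = 2.
  m = 0001 → c = 001101, weight = 3.
  m = 1001 → c = 100000, weight = 1.
  m = 0101 → c = 001110, weight = 3.
  m = 1101 → c = 100011, weight = 3.
  m = 0011 → c = 110111, weight = 5.
  m = 1011 → c = 011010, weight = 3.
  m = 0111 → c = 110100, weight = 3.
  m = 1111 → c = 011001, weight = 3.
Tally weights:
  weight 0: 1 codewords.
  weight 1: 1 codewords.
  weight 2: 2 codewords.
  weight 3: 6 codewords.
  weight 4: 5 codewords.
  weight 5: 1 codewords.
Minimum distance d = smallest w > 0 with A_w > 0 = 1.
Sanity: Σ A_w = 16 = 2^4 = 16 ✓.


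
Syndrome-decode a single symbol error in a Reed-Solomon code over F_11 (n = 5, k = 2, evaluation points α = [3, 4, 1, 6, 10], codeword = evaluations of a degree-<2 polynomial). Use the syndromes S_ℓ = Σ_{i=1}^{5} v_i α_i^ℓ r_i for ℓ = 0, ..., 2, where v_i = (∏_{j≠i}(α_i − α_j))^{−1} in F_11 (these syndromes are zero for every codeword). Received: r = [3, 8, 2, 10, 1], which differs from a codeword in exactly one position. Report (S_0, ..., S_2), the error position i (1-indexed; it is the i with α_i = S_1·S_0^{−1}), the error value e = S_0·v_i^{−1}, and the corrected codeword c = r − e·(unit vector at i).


S = (7, 6, 2), error at position 2, error magnitude e = 10, c = [3, 9, 2, 10, 1].

Step 1: column multipliers v_i = (∏_{j≠i}(α_i − α_j))^{−1} mod 11.
  i = 1 (α = 3): (3−4)(3−1)(3−6)(3−10) = (−1)·2·(−3)·(−7) = −42 ≡ 2, so v_1 = 2^{−1} = 6 (mod 11).
  i = 2 (α = 4): (4−3)(4−1)(4−6)(4−10) = 1·3·(−2)·(−6) = 36 ≡ 3, so v_2 = 3^{−1} = 4 (mod 11).
  i = 3 (α = 1): (1−3)(1−4)(1−6)(1−10) = (−2)·(−3)·(−5)·(−9) = 270 ≡ 6, so v_3 = 6^{−1} = 2 (mod 11).
  i = 4 (α = 6): (6−3)(6−4)(6−1)(6−10) = 3·2·5·(−4) = −120 ≡ 1, so v_4 = 1^{−1} = 1 (mod 11).
  i = 5 (α = 10): (10−3)(10−4)(10−1)(10−6) = 7·6·9·4 = 1512 ≡ 5, so v_5 = 5^{−1} = 9 (mod 11).
  v = [6, 4, 2, 1, 9].
Step 2: syndromes of r = [3, 8, 2, 10, 1] (all sums mod 11).
  S_0 = Σ v_i r_i = 6·3 + 4·8 + 2·2 + 1·10 + 9·1 = 73 ≡ 7.
  S_1 = Σ v_i α_i r_i = 6·3·3 + 4·4·8 + 2·1·2 + 1·6·10 + 9·10·1 = 336 ≡ 6.
  α_i^2 mod 11 = [9, 5, 1, 3, 1].
  S_2 = Σ v_i α_i^2 r_i = 6·9·3 + 4·5·8 + 2·1·2 + 1·3·10 + 9·1·1 = 365 ≡ 2.
  S = (7, 6, 2) ≠ 0, so r is not a codeword (an error is present).
Step 3: locate the error. For a single error e at position i, S_ℓ = v_i·e·α_i^ℓ, so α_err = S_1/S_0.
  S_0^{−1} = 7^{−1} = 8 (mod 11), so α_err = 6·8 = 48 ≡ 4 = α_2. Error position i = 2.
  Consistency check: S_2/S_1 = 2·2 = 4 ≡ 4 = α_err ✓ (single-error assumption holds).
Step 4: error magnitude e = S_0/v_2 = S_0·∏_{j≠2}(α_2 − α_j) = 7·3 = 21 ≡ 10 (mod 11).
Step 5: correct position 2: c_2 = r_2 − e = 8 − 10 ≡ 9 (mod 11). Hence c = [3, 9, 2, 10, 1].
  Check: interpolating c through the α_i gives m(x) = 7 + 6·x (degree < 2) with m(α_i) = c_i for every i, so c is indeed a codeword.


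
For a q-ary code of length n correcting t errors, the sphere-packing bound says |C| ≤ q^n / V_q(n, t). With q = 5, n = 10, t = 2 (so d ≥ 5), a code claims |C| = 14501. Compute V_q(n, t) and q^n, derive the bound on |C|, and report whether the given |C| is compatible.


V_q(n, t) = 761, q^n = 9765625, Hamming bound = 12832, |C| = 14501 > bound (violated).

Step 1: Compute V_q(n, t) = Σ_{j=0}^2 C(n, j) (q−1)^j.
  j = 0: C(10,0)·(4)^0 = 1·1 = 1.
  j = 1: C(10,1)·(4)^1 = 10·4 = 40.
  j = 2: C(10,2)·(4)^2 = 45·16 = 720.
  V_q(n, t) = 1 + 40 + 720 = 761.
Step 2: q^n = 5^10 = 9765625.
Step 3: Hamming bound ⌊q^n / V_q(n,t)⌋ = ⌊9765625/761⌋ = 12832.
Step 4: Compare |C| = 14501 to 12832: violated.
The claimed |C| lies above the Hamming bound, so no 5-ary code of length 10 with d ≥ 5 can have 14501 codewords.


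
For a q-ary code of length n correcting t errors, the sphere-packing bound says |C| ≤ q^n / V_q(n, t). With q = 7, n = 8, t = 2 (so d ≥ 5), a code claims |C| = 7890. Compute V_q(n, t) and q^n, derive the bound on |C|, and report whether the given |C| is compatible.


V_q(n, t) = 1057, q^n = 5764801, Hamming bound = 5453, |C| = 7890 > bound (violated).

Step 1: Compute V_q(n, t) = Σ_{j=0}^2 C(n, j) (q−1)^j.
  j = 0: C(8,0)·(6)^0 = 1·1 = 1.
  j = 1: C(8,1)·(6)^1 = 8·6 = 48.
  j = 2: C(8,2)·(6)^2 = 28·36 = 1008.
  V_q(n, t) = 1 + 48 + 1008 = 1057.
Step 2: q^n = 7^8 = 5764801.
Step 3: Hamming bound ⌊q^n / V_q(n,t)⌋ = ⌊5764801/1057⌋ = 5453.
Step 4: Compare |C| = 7890 to 5453: violated.
The claimed |C| lies above the Hamming bound, so no 7-ary code of length 8 with d ≥ 5 can have 7890 codewords.


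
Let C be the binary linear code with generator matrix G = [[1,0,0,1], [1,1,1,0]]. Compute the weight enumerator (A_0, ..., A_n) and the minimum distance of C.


Weight distribution: A_0 = 1, A_2 = 1, A_3 = 2. Minimum distance d = 2.

Enumerate all 2^2 = 4 messages m ∈ F_2^2.
For each, compute codeword c = mG in F_2^4, then tally its weight.
  m = 00 → c = 0000, weight = 0.
  m = 10 → c = 1001, weight = 2.
  m = 01 → c = 1110, weight = 3.
  m = 11 → c = 0111, weight = 3.
Tally weights:
  weight 0: 1 codewords.
  weight 2: 1 codewords.
  weight 3: 2 codewords.
Minimum distance d = smallest w > 0 with A_w > 0 = 2.
Sanity: Σ A_w = 4 = 2^2 = 4 ✓.


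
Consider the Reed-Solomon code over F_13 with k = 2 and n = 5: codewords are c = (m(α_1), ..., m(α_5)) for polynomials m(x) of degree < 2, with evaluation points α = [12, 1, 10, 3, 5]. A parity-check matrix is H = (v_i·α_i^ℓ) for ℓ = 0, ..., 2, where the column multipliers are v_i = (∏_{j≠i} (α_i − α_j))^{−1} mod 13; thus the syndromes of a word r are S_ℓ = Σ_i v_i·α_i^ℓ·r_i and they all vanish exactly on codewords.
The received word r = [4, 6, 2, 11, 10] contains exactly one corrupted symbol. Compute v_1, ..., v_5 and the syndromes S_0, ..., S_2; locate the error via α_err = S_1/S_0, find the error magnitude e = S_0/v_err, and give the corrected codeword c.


S = (2, 6, 5), error at position 4, error magnitude e = 3, c = [4, 6, 2, 8, 10].

Step 1: column multipliers v_i = (∏_{j≠i}(α_i − α_j))^{−1} mod 13.
  i = 1 (α = 12): (12−1)(12−10)(12−3)(12−5) = 11·2·9·7 = 1386 ≡ 8, so v_1 = 8^{−1} = 5 (mod 13).
  i = 2 (α = 1): (1−12)(1−10)(1−3)(1−5) = (−11)·(−9)·(−2)·(−4) = 792 ≡ 12, so v_2 = 12^{−1} = 12 (mod 13).
  i = 3 (α = 10): (10−12)(10−1)(10−3)(10−5) = (−2)·9·7·5 = −630 ≡ 7, so v_3 = 7^{−1} = 2 (mod 13).
  i = 4 (α = 3): (3−12)(3−1)(3−10)(3−5) = (−9)·2·(−7)·(−2) = −252 ≡ 8, so v_4 = 8^{−1} = 5 (mod 13).
  i = 5 (α = 5): (5−12)(5−1)(5−10)(5−3) = (−7)·4·(−5)·2 = 280 ≡ 7, so v_5 = 7^{−1} = 2 (mod 13).
  v = [5, 12, 2, 5, 2].
Step 2: syndromes of r = [4, 6, 2, 11, 10] (all sums mod 13).
  S_0 = Σ v_i r_i = 5·4 + 12·6 + 2·2 + 5·11 + 2·10 = 171 ≡ 2.
  S_1 = Σ v_i α_i r_i = 5·12·4 + 12·1·6 + 2·10·2 + 5·3·11 + 2·5·10 = 617 ≡ 6.
  α_i^2 mod 13 = [1, 1, 9, 9, 12].
  S_2 = Σ v_i α_i^2 r_i = 5·1·4 + 12·1·6 + 2·9·2 + 5·9·11 + 2·12·10 = 863 ≡ 5.
  S = (2, 6, 5) ≠ 0, so r is not a codeword (an error is present).
Step 3: locate the error. For a single error e at position i, S_ℓ = v_i·e·α_i^ℓ, so α_err = S_1/S_0.
  S_0^{−1} = 2^{−1} = 7 (mod 13), so α_err = 6·7 = 42 ≡ 3 = α_4. Error position i = 4.
  Consistency check: S_2/S_1 = 5·11 = 55 ≡ 3 = α_err ✓ (single-error assumption holds).
Step 4: error magnitude e = S_0/v_4 = S_0·∏_{j≠4}(α_4 − α_j) = 2·8 = 16 ≡ 3 (mod 13).
Step 5: correct position 4: c_4 = r_4 − e = 11 − 3 ≡ 8 (mod 13). Hence c = [4, 6, 2, 8, 10].
  Check: interpolating c through the α_i gives m(x) = 5 + 1·x (degree < 2) with m(α_i) = c_i for every i, so c is indeed a codeword.


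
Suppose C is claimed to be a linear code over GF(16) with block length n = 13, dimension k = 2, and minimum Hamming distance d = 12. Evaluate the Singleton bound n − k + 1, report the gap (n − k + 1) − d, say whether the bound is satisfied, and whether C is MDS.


Singleton RHS = n − k + 1 = 12, slack = 0, bound satisfied, MDS.

Singleton bound: d ≤ n − k + 1.
Here n = 13, k = 2, so n − k + 1 = 12.
Given d = 12, check d ≤ 12: YES.
Slack = (n − k + 1) − d = 0.
The code is MDS (slack = 0).
Description: the claimed parameters are [13, 2, 12]_16; such a code would be MDS (meets Singleton bound).


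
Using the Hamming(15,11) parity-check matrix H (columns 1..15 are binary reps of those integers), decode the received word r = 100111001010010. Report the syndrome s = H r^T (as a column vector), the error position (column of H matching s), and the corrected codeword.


s = (1, 0, 1, 0)^T, error position = 10, corrected codeword c = 100111001110010

Compute s = H r^T mod 2 one row at a time:
  s_1 = 0 + 1 + 0 + 1 + 0 + 0 + 1 + 0 = 3 ≡ 1 (mod 2).
  s_2 = 1 + 1 + 1 + 0 + 0 + 0 + 1 + 0 = 4 ≡ 0 (mod 2).
  s_3 = 0 + 0 + 1 + 0 + 0 + 1 + 1 + 0 = 3 ≡ 1 (mod 2).
  s_4 = 1 + 0 + 1 + 0 + 1 + 1 + 0 + 0 = 4 ≡ 0 (mod 2).
s = (1, 0, 1, 0)^T — this equals column 10 of H (binary 1010), so error is at position 10.
Correct: flip bit 10 of r = 100111001010010 to get c = 100111001110010.


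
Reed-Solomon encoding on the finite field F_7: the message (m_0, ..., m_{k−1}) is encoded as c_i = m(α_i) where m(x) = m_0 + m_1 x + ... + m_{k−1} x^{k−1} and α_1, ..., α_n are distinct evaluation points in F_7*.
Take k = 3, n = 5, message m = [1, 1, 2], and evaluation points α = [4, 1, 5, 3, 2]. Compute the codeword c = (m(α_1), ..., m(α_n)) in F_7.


c = [2, 4, 0, 1, 4]

Message polynomial: m(x) = 1 + 1·x + 2·x^2 (mod 7).
For each evaluation point α_i, compute m(α_i) mod 7:
  α_1 = 4: Horner steps 2 → 2 → 2, so m(4) = 2.
  α_2 = 1: Horner steps 2 → 3 → 4, so m(1) = 4.
  α_3 = 5: Horner steps 2 → 4 → 0, so m(5) = 0.
  α_4 = 3: Horner steps 2 → 0 → 1, so m(3) = 1.
  α_5 = 2: Horner steps 2 → 5 → 4, so m(2) = 4.
Codeword c = [2, 4, 0, 1, 4] ∈ F_7^5.


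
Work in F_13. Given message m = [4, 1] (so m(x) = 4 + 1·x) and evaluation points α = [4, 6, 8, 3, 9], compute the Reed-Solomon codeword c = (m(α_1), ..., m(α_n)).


c = [8, 10, 12, 7, 0]

Message polynomial: m(x) = 4 + 1·x (mod 13).
For each evaluation point α_i, compute m(α_i) mod 13:
  α_1 = 4: Horner steps 1 → 8, so m(4) = 8.
  α_2 = 6: Horner steps 1 → 10, so m(6) = 10.
  α_3 = 8: Horner steps 1 → 12, so m(8) = 12.
  α_4 = 3: Horner steps 1 → 7, so m(3) = 7.
  α_5 = 9: Horner steps 1 → 0, so m(9) = 0.
Codeword c = [8, 10, 12, 7, 0] ∈ F_13^5.


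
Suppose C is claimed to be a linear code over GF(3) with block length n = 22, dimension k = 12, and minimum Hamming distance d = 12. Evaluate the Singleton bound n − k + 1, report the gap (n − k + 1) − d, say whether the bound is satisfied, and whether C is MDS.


Singleton RHS = n − k + 1 = 11, slack = -1, bound violated (no such code; not MDS).

Singleton bound: d ≤ n − k + 1.
Here n = 22, k = 12, so n − k + 1 = 11.
Given d = 12, check d ≤ 11: NO.
Slack = (n − k + 1) − d = -1.
The slack is negative: d = 12 exceeds n − k + 1 = 11 by 1, so the Singleton bound is violated and no linear [22, 12, 12]_3 code can exist. In particular it is not MDS (MDS requires d = n − k + 1 exactly).
Description: the claimed parameters are [22, 12, 12]_3; such a code would be impossible (violates the Singleton bound).


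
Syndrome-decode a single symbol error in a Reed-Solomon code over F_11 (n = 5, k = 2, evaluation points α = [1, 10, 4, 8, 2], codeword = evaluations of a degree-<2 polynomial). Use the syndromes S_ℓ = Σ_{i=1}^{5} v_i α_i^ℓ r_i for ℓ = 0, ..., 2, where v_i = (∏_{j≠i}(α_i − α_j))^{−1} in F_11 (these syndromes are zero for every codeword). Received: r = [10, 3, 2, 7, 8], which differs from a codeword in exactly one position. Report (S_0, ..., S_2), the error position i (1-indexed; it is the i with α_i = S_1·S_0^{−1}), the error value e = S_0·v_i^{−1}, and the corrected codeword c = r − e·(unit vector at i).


S = (9, 3, 1), error at position 3, error magnitude e = 9, c = [10, 3, 4, 7, 8].

Step 1: column multipliers v_i = (∏_{j≠i}(α_i − α_j))^{−1} mod 11.
  i = 1 (α = 1): (1−10)(1−4)(1−8)(1−2) = (−9)·(−3)·(−7)·(−1) = 189 ≡ 2, so v_1 = 2^{−1} = 6 (mod 11).
  i = 2 (α = 10): (10−1)(10−4)(10−8)(10−2) = 9·6·2·8 = 864 ≡ 6, so v_2 = 6^{−1} = 2 (mod 11).
  i = 3 (α = 4): (4−1)(4−10)(4−8)(4−2) = 3·(−6)·(−4)·2 = 144 ≡ 1, so v_3 = 1^{−1} = 1 (mod 11).
  i = 4 (α = 8): (8−1)(8−10)(8−4)(8−2) = 7·(−2)·4·6 = −336 ≡ 5, so v_4 = 5^{−1} = 9 (mod 11).
  i = 5 (α = 2): (2−1)(2−10)(2−4)(2−8) = 1·(−8)·(−2)·(−6) = −96 ≡ 3, so v_5 = 3^{−1} = 4 (mod 11).
  v = [6, 2, 1, 9, 4].
Step 2: syndromes of r = [10, 3, 2, 7, 8] (all sums mod 11).
  S_0 = Σ v_i r_i = 6·10 + 2·3 + 1·2 + 9·7 + 4·8 = 163 ≡ 9.
  S_1 = Σ v_i α_i r_i = 6·1·10 + 2·10·3 + 1·4·2 + 9·8·7 + 4·2·8 = 696 ≡ 3.
  α_i^2 mod 11 = [1, 1, 5, 9, 4].
  S_2 = Σ v_i α_i^2 r_i = 6·1·10 + 2·1·3 + 1·5·2 + 9·9·7 + 4·4·8 = 771 ≡ 1.
  S = (9, 3, 1) ≠ 0, so r is not a codeword (an error is present).
Step 3: locate the error. For a single error e at position i, S_ℓ = v_i·e·α_i^ℓ, so α_err = S_1/S_0.
  S_0^{−1} = 9^{−1} = 5 (mod 11), so α_err = 3·5 = 15 ≡ 4 = α_3. Error position i = 3.
  Consistency check: S_2/S_1 = 1·4 = 4 ≡ 4 = α_err ✓ (single-error assumption holds).
Step 4: error magnitude e = S_0/v_3 = S_0·∏_{j≠3}(α_3 − α_j) = 9·1 = 9 ≡ 9 (mod 11).
Step 5: correct position 3: c_3 = r_3 − e = 2 − 9 ≡ 4 (mod 11). Hence c = [10, 3, 4, 7, 8].
  Check: interpolating c through the α_i gives m(x) = 1 + 9·x (degree < 2) with m(α_i) = c_i for every i, so c is indeed a codeword.


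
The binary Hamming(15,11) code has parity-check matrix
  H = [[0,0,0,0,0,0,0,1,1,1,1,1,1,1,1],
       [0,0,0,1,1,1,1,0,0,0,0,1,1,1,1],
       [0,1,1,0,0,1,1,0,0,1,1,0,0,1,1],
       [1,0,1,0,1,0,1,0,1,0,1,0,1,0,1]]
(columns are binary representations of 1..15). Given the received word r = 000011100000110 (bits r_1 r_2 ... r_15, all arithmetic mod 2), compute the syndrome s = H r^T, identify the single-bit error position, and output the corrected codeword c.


s = (0, 1, 1, 1)^T, error position = 7, corrected codeword c = 000011000000110

Compute s = H r^T mod 2 one row at a time:
  s_1 = 0 + 0 + 0 + 0 + 0 + 1 + 1 + 0 = 2 ≡ 0 (mod 2).
  s_2 = 0 + 1 + 1 + 1 + 0 + 1 + 1 + 0 = 5 ≡ 1 (mod 2).
  s_3 = 0 + 0 + 1 + 1 + 0 + 0 + 1 + 0 = 3 ≡ 1 (mod 2).
  s_4 = 0 + 0 + 1 + 1 + 0 + 0 + 1 + 0 = 3 ≡ 1 (mod 2).
s = (0, 1, 1, 1)^T — this equals column 7 of H (binary 0111), so error is at position 7.
Correct: flip bit 7 of r = 000011100000110 to get c = 000011000000110.


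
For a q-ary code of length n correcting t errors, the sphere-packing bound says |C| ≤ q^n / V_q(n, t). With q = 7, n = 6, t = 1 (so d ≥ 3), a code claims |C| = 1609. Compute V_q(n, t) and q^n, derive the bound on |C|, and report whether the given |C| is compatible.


V_q(n, t) = 37, q^n = 117649, Hamming bound = 3179, |C| = 1609 ≤ bound (satisfied).

Step 1: Compute V_q(n, t) = Σ_{j=0}^1 C(n, j) (q−1)^j.
  j = 0: C(6,0)·(6)^0 = 1·1 = 1.
  j = 1: C(6,1)·(6)^1 = 6·6 = 36.
  V_q(n, t) = 1 + 36 = 37.
Step 2: q^n = 7^6 = 117649.
Step 3: Hamming bound ⌊q^n / V_q(n,t)⌋ = ⌊117649/37⌋ = 3179.
Step 4: Compare |C| = 1609 to 3179: satisfied.
The claimed |C| lies below the Hamming bound.


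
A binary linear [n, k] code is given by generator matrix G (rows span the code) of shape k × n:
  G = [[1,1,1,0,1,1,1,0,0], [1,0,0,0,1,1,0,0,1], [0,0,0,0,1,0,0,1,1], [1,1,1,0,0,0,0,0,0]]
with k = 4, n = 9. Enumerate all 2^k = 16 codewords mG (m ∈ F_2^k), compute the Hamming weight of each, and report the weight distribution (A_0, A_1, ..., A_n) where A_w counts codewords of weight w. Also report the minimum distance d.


Weight distribution: A_0 = 1, A_3 = 5, A_4 = 5, A_5 = 2, A_6 = 2, A_7 = 1. Minimum distance d = 3.

Enumerate all 2^4 = 16 messages m ∈ F_2^4.
For each, compute codeword c = mG in F_2^9, then tally its weight.
  m = 0000 → c = 000000000, weight = 0.
  m = 1000 → c = 111011100, weight = 6.
  m = 0100 → c = 100011001, weight = 4.
  m = 1100 → c = 011000101, weight = 4.
  m = 0010 → c = 000010011, weight = 3.
  m = 1010 → c = 111001111, weight = 7.
  m = 0110 → c = 100001010, weight = 3.
  m = 1110 → c = 011010110, weight = 5.
  m = 0001 → c = 111000000, weight = 3.
  m = 1001 → c = 000011100, weight = 3.
  m = 0101 → c = 011011001, weight = 5.
  m = 1101 → c = 100000101, weight = 3.
  m = 0011 → c = 111010011, weight = 6.
  m = 1011 → c = 000001111, weight = 4.
  m = 0111 → c = 011001010, weight = 4.
  m = 1111 → c = 100010110, weight = 4.
Tally weights:
  weight 0: 1 codewords.
  weight 3: 5 codewords.
  weight 4: 5 codewords.
  weight 5: 2 codewords.
  weight 6: 2 codewords.
  weight 7: 1 codewords.
Minimum distance d = smallest w > 0 with A_w > 0 = 3.
Sanity: Σ A_w = 16 = 2^4 = 16 ✓.


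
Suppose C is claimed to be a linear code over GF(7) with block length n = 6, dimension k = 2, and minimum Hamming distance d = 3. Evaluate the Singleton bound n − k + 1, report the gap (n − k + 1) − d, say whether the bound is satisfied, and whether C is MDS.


Singleton RHS = n − k + 1 = 5, slack = 2, bound satisfied, not MDS.

Singleton bound: d ≤ n − k + 1.
Here n = 6, k = 2, so n − k + 1 = 5.
Given d = 3, check d ≤ 5: YES.
Slack = (n − k + 1) − d = 2.
The code is NOT MDS (slack = 2 > 0).
Description: the claimed parameters are [6, 2, 3]_7; such a code would be non-MDS.


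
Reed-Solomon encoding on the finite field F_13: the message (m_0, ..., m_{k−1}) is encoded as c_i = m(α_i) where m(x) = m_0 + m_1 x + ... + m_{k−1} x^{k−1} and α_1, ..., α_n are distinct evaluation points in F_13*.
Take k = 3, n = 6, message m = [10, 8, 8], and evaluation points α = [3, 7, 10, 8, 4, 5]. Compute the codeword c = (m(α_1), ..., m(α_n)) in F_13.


c = [2, 3, 6, 1, 1, 3]

Message polynomial: m(x) = 10 + 8·x + 8·x^2 (mod 13).
For each evaluation point α_i, compute m(α_i) mod 13:
  α_1 = 3: Horner steps 8 → 6 → 2, so m(3) = 2.
  α_2 = 7: Horner steps 8 → 12 → 3, so m(7) = 3.
  α_3 = 10: Horner steps 8 → 10 → 6, so m(10) = 6.
  α_4 = 8: Horner steps 8 → 7 → 1, so m(8) = 1.
  α_5 = 4: Horner steps 8 → 1 → 1, so m(4) = 1.
  α_6 = 5: Horner steps 8 → 9 → 3, so m(5) = 3.
Codeword c = [2, 3, 6, 1, 1, 3] ∈ F_13^6.


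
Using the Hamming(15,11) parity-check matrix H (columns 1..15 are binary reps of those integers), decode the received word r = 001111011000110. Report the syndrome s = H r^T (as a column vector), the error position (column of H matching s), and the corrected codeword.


s = (0, 1, 1, 0)^T, error position = 6, corrected codeword c = 001110011000110

Compute s = H r^T mod 2 one row at a time:
  s_1 = 1 + 1 + 0 + 0 + 0 + 1 + 1 + 0 = 4 ≡ 0 (mod 2).
  s_2 = 1 + 1 + 1 + 0 + 0 + 1 + 1 + 0 = 5 ≡ 1 (mod 2).
  s_3 = 0 + 1 + 1 + 0 + 0 + 0 + 1 + 0 = 3 ≡ 1 (mod 2).
  s_4 = 0 + 1 + 1 + 0 + 1 + 0 + 1 + 0 = 4 ≡ 0 (mod 2).
s = (0, 1, 1, 0)^T — this equals column 6 of H (binary 0110), so error is at position 6.
Correct: flip bit 6 of r = 001111011000110 to get c = 001110011000110.


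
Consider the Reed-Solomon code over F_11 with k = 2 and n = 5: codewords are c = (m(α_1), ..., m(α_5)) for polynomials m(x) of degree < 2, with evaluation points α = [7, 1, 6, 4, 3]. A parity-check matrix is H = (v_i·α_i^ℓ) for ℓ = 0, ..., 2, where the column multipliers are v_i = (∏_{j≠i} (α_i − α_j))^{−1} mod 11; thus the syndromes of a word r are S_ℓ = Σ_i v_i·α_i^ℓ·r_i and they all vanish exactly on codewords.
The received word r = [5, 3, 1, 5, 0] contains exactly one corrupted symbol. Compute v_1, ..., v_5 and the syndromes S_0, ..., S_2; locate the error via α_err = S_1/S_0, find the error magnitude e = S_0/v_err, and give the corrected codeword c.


S = (8, 10, 7), error at position 4, error magnitude e = 1, c = [5, 3, 1, 4, 0].

Step 1: column multipliers v_i = (∏_{j≠i}(α_i − α_j))^{−1} mod 11.
  i = 1 (α = 7): (7−1)(7−6)(7−4)(7−3) = 6·1·3·4 = 72 ≡ 6, so v_1 = 6^{−1} = 2 (mod 11).
  i = 2 (α = 1): (1−7)(1−6)(1−4)(1−3) = (−6)·(−5)·(−3)·(−2) = 180 ≡ 4, so v_2 = 4^{−1} = 3 (mod 11).
  i = 3 (α = 6): (6−7)(6−1)(6−4)(6−3) = (−1)·5·2·3 = −30 ≡ 3, so v_3 = 3^{−1} = 4 (mod 11).
  i = 4 (α = 4): (4−7)(4−1)(4−6)(4−3) = (−3)·3·(−2)·1 = 18 ≡ 7, so v_4 = 7^{−1} = 8 (mod 11).
  i = 5 (α = 3): (3−7)(3−1)(3−6)(3−4) = (−4)·2·(−3)·(−1) = −24 ≡ 9, so v_5 = 9^{−1} = 5 (mod 11).
  v = [2, 3, 4, 8, 5].
Step 2: syndromes of r = [5, 3, 1, 5, 0] (all sums mod 11).
  S_0 = Σ v_i r_i = 2·5 + 3·3 + 4·1 + 8·5 + 5·0 = 63 ≡ 8.
  S_1 = Σ v_i α_i r_i = 2·7·5 + 3·1·3 + 4·6·1 + 8·4·5 + 5·3·0 = 263 ≡ 10.
  α_i^2 mod 11 = [5, 1, 3, 5, 9].
  S_2 = Σ v_i α_i^2 r_i = 2·5·5 + 3·1·3 + 4·3·1 + 8·5·5 + 5·9·0 = 271 ≡ 7.
  S = (8, 10, 7) ≠ 0, so r is not a codeword (an error is present).
Step 3: locate the error. For a single error e at position i, S_ℓ = v_i·e·α_i^ℓ, so α_err = S_1/S_0.
  S_0^{−1} = 8^{−1} = 7 (mod 11), so α_err = 10·7 = 70 ≡ 4 = α_4. Error position i = 4.
  Consistency check: S_2/S_1 = 7·10 = 70 ≡ 4 = α_err ✓ (single-error assumption holds).
Step 4: error magnitude e = S_0/v_4 = S_0·∏_{j≠4}(α_4 − α_j) = 8·7 = 56 ≡ 1 (mod 11).
Step 5: correct position 4: c_4 = r_4 − e = 5 − 1 ≡ 4 (mod 11). Hence c = [5, 3, 1, 4, 0].
  Check: interpolating c through the α_i gives m(x) = 10 + 4·x (degree < 2) with m(α_i) = c_i for every i, so c is indeed a codeword.


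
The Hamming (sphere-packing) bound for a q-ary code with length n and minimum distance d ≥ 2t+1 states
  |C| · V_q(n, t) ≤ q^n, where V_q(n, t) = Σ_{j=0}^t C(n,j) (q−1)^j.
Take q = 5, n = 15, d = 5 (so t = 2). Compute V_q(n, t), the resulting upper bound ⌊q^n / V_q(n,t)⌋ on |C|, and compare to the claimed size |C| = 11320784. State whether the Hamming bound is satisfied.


V_q(n, t) = 1741, q^n = 30517578125, Hamming bound = 17528764, |C| = 11320784 ≤ bound (satisfied).

Step 1: Compute V_q(n, t) = Σ_{j=0}^2 C(n, j) (q−1)^j.
  j = 0: C(15,0)·(4)^0 = 1·1 = 1.
  j = 1: C(15,1)·(4)^1 = 15·4 = 60.
  j = 2: C(15,2)·(4)^2 = 105·16 = 1680.
  V_q(n, t) = 1 + 60 + 1680 = 1741.
Step 2: q^n = 5^15 = 30517578125.
Step 3: Hamming bound ⌊q^n / V_q(n,t)⌋ = ⌊30517578125/1741⌋ = 17528764.
Step 4: Compare |C| = 11320784 to 17528764: satisfied.
The claimed |C| lies below the Hamming bound.


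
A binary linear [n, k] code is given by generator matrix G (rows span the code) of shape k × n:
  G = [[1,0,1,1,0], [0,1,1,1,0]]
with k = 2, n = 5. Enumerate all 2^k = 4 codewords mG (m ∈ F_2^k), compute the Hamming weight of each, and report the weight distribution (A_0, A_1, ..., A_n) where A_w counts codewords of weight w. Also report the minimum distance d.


Weight distribution: A_0 = 1, A_2 = 1, A_3 = 2. Minimum distance d = 2.

Enumerate all 2^2 = 4 messages m ∈ F_2^2.
For each, compute codeword c = mG in F_2^5, then tally its weight.
  m = 00 → c = 00000, weight = 0.
  m = 10 → c = 10110, weight = 3.
  m = 01 → c = 01110, weight = 3.
  m = 11 → c = 11000, weight = 2.
Tally weights:
  weight 0: 1 codewords.
  weight 2: 1 codewords.
  weight 3: 2 codewords.
Minimum distance d = smallest w > 0 with A_w > 0 = 2.
Sanity: Σ A_w = 4 = 2^2 = 4 ✓.


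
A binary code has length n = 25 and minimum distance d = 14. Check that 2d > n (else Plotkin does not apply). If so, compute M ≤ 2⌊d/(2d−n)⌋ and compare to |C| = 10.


Plotkin bound M ≤ 8; given |C| = 10 > bound (violated).

Check applicability: 2d = 28, n = 25.
2d − n = 3 > 0, so Plotkin applies.
Compute d/(2d−n) = 14/3 ≈ 4.6667.
⌊d/(2d−n)⌋ = 4.
Plotkin bound: M ≤ 2·4 = 8.
Given |C| = 10, check: VIOLATED.
This |C| is above the Plotkin bound, so no binary code with n = 25, d = 14 and 10 codewords exists.


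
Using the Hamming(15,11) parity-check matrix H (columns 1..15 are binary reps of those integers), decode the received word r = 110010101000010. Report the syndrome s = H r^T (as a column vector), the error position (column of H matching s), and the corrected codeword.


s = (0, 1, 1, 0)^T, error position = 6, corrected codeword c = 110011101000010

Compute s = H r^T mod 2 one row at a time:
  s_1 = 0 + 1 + 0 + 0 + 0 + 0 + 1 + 0 = 2 ≡ 0 (mod 2).
  s_2 = 0 + 1 + 0 + 1 + 0 + 0 + 1 + 0 = 3 ≡ 1 (mod 2).
  s_3 = 1 + 0 + 0 + 1 + 0 + 0 + 1 + 0 = 3 ≡ 1 (mod 2).
  s_4 = 1 + 0 + 1 + 1 + 1 + 0 + 0 + 0 = 4 ≡ 0 (mod 2).
s = (0, 1, 1, 0)^T — this equals column 6 of H (binary 0110), so error is at position 6.
Correct: flip bit 6 of r = 110010101000010 to get c = 110011101000010.


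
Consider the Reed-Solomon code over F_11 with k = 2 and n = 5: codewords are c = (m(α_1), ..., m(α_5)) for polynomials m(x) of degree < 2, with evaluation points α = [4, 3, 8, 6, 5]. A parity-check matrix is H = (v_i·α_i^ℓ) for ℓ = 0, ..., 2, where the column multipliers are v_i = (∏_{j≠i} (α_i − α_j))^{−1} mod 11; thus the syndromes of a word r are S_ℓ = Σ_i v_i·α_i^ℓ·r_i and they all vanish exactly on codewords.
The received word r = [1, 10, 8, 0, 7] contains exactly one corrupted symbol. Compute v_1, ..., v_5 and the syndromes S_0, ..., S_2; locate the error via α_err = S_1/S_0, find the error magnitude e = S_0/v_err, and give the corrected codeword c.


S = (3, 1, 4), error at position 1, error magnitude e = 9, c = [3, 10, 8, 0, 7].

Step 1: column multipliers v_i = (∏_{j≠i}(α_i − α_j))^{−1} mod 11.
  i = 1 (α = 4): (4−3)(4−8)(4−6)(4−5) = 1·(−4)·(−2)·(−1) = −8 ≡ 3, so v_1 = 3^{−1} = 4 (mod 11).
  i = 2 (α = 3): (3−4)(3−8)(3−6)(3−5) = (−1)·(−5)·(−3)·(−2) = 30 ≡ 8, so v_2 = 8^{−1} = 7 (mod 11).
  i = 3 (α = 8): (8−4)(8−3)(8−6)(8−5) = 4·5·2·3 = 120 ≡ 10, so v_3 = 10^{−1} = 10 (mod 11).
  i = 4 (α = 6): (6−4)(6−3)(6−8)(6−5) = 2·3·(−2)·1 = −12 ≡ 10, so v_4 = 10^{−1} = 10 (mod 11).
  i = 5 (α = 5): (5−4)(5−3)(5−8)(5−6) = 1·2·(−3)·(−1) = 6 ≡ 6, so v_5 = 6^{−1} = 2 (mod 11).
  v = [4, 7, 10, 10, 2].
Step 2: syndromes of r = [1, 10, 8, 0, 7] (all sums mod 11).
  S_0 = Σ v_i r_i = 4·1 + 7·10 + 10·8 + 10·0 + 2·7 = 168 ≡ 3.
  S_1 = Σ v_i α_i r_i = 4·4·1 + 7·3·10 + 10·8·8 + 10·6·0 + 2·5·7 = 936 ≡ 1.
  α_i^2 mod 11 = [5, 9, 9, 3, 3].
  S_2 = Σ v_i α_i^2 r_i = 4·5·1 + 7·9·10 + 10·9·8 + 10·3·0 + 2·3·7 = 1412 ≡ 4.
  S = (3, 1, 4) ≠ 0, so r is not a codeword (an error is present).
Step 3: locate the error. For a single error e at position i, S_ℓ = v_i·e·α_i^ℓ, so α_err = S_1/S_0.
  S_0^{−1} = 3^{−1} = 4 (mod 11), so α_err = 1·4 = 4 ≡ 4 = α_1. Error position i = 1.
  Consistency check: S_2/S_1 = 4·1 = 4 ≡ 4 = α_err ✓ (single-error assumption holds).
Step 4: error magnitude e = S_0/v_1 = S_0·∏_{j≠1}(α_1 − α_j) = 3·3 = 9 ≡ 9 (mod 11).
Step 5: correct position 1: c_1 = r_1 − e = 1 − 9 ≡ 3 (mod 11). Hence c = [3, 10, 8, 0, 7].
  Check: interpolating c through the α_i gives m(x) = 9 + 4·x (degree < 2) with m(α_i) = c_i for every i, so c is indeed a codeword.


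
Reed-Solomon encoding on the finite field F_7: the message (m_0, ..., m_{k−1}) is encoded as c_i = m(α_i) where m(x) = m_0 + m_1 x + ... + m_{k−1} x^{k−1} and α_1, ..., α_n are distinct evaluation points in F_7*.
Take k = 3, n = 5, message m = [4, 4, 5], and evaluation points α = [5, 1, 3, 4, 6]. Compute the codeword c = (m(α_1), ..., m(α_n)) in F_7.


c = [2, 6, 5, 2, 5]

Message polynomial: m(x) = 4 + 4·x + 5·x^2 (mod 7).
For each evaluation point α_i, compute m(α_i) mod 7:
  α_1 = 5: Horner steps 5 → 1 → 2, so m(5) = 2.
  α_2 = 1: Horner steps 5 → 2 → 6, so m(1) = 6.
  α_3 = 3: Horner steps 5 → 5 → 5, so m(3) = 5.
  α_4 = 4: Horner steps 5 → 3 → 2, so m(4) = 2.
  α_5 = 6: Horner steps 5 → 6 → 5, so m(6) = 5.
Codeword c = [2, 6, 5, 2, 5] ∈ F_7^5.


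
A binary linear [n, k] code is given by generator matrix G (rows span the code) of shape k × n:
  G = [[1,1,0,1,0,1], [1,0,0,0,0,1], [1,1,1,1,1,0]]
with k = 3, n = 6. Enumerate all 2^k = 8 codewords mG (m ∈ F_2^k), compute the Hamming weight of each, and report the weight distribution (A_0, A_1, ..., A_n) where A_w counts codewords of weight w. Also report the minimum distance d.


Weight distribution: A_0 = 1, A_2 = 2, A_3 = 2, A_4 = 1, A_5 = 2. Minimum distance d = 2.

Enumerate all 2^3 = 8 messages m ∈ F_2^3.
For each, compute codeword c = mG in F_2^6, then tally its weight.
  m = 000 → c = 000000, weight = 0.
  m = 100 → c = 110101, weight = 4.
  m = 010 → c = 100001, weight = 2.
  m = 110 → c = 010100, weight = 2.
  m = 001 → c = 111110, weight = 5.
  m = 101 → c = 001011, weight = 3.
  m = 011 → c = 011111, weight = 5.
  m = 111 → c = 101010, weight = 3.
Tally weights:
  weight 0: 1 codewords.
  weight 2: 2 codewords.
  weight 3: 2 codewords.
  weight 4: 1 codewords.
  weight 5: 2 codewords.
Minimum distance d = smallest w > 0 with A_w > 0 = 2.
Sanity: Σ A_w = 8 = 2^3 = 8 ✓.


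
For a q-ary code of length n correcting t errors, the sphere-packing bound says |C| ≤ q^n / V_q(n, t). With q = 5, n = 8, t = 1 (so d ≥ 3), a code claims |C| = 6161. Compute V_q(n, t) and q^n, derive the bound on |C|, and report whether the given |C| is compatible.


V_q(n, t) = 33, q^n = 390625, Hamming bound = 11837, |C| = 6161 ≤ bound (satisfied).

Step 1: Compute V_q(n, t) = Σ_{j=0}^1 C(n, j) (q−1)^j.
  j = 0: C(8,0)·(4)^0 = 1·1 = 1.
  j = 1: C(8,1)·(4)^1 = 8·4 = 32.
  V_q(n, t) = 1 + 32 = 33.
Step 2: q^n = 5^8 = 390625.
Step 3: Hamming bound ⌊q^n / V_q(n,t)⌋ = ⌊390625/33⌋ = 11837.
Step 4: Compare |C| = 6161 to 11837: satisfied.
The claimed |C| lies below the Hamming bound.


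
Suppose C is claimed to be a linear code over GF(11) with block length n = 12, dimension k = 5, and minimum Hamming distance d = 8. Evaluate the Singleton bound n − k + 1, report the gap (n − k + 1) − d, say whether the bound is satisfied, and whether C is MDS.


Singleton RHS = n − k + 1 = 8, slack = 0, bound satisfied, MDS.

Singleton bound: d ≤ n − k + 1.
Here n = 12, k = 5, so n − k + 1 = 8.
Given d = 8, check d ≤ 8: YES.
Slack = (n − k + 1) − d = 0.
The code is MDS (slack = 0).
Description: the claimed parameters are [12, 5, 8]_11; such a code would be MDS (meets Singleton bound).


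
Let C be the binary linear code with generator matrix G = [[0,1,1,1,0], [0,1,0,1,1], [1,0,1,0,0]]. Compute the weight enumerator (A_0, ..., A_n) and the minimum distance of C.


Weight distribution: A_0 = 1, A_2 = 3, A_3 = 3, A_5 = 1. Minimum distance d = 2.

Enumerate all 2^3 = 8 messages m ∈ F_2^3.
For each, compute codeword c = mG in F_2^5, then tally its weight.
  m = 000 → c = 00000, weight = 0.
  m = 100 → c = 01110, weight = 3.
  m = 010 → c = 01011, weight = 3.
  m = 110 → c = 00101, weight = 2.
  m = 001 → c = 10100, weight = 2.
  m = 101 → c = 11010, weight = 3.
  m = 011 → c = 11111, weight = 5.
  m = 111 → c = 10001, weight = 2.
Tally weights:
  weight 0: 1 codewords.
  weight 2: 3 codewords.
  weight 3: 3 codewords.
  weight 5: 1 codewords.
Minimum distance d = smallest w > 0 with A_w > 0 = 2.
Sanity: Σ A_w = 8 = 2^3 = 8 ✓.


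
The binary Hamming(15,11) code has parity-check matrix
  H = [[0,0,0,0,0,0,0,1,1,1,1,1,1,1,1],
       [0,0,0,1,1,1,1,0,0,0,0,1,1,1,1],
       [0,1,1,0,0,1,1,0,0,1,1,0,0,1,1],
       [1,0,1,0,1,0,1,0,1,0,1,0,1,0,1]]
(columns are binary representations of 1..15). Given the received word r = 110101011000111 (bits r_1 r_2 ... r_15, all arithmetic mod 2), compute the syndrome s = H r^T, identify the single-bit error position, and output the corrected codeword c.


s = (1, 1, 0, 0)^T, error position = 12, corrected codeword c = 110101011001111

Compute s = H r^T mod 2 one row at a time:
  s_1 = 1 + 1 + 0 + 0 + 0 + 1 + 1 + 1 = 5 ≡ 1 (mod 2).
  s_2 = 1 + 0 + 1 + 0 + 0 + 1 + 1 + 1 = 5 ≡ 1 (mod 2).
  s_3 = 1 + 0 + 1 + 0 + 0 + 0 + 1 + 1 = 4 ≡ 0 (mod 2).
  s_4 = 1 + 0 + 0 + 0 + 1 + 0 + 1 + 1 = 4 ≡ 0 (mod 2).
s = (1, 1, 0, 0)^T — this equals column 12 of H (binary 1100), so error is at position 12.
Correct: flip bit 12 of r = 110101011000111 to get c = 110101011001111.


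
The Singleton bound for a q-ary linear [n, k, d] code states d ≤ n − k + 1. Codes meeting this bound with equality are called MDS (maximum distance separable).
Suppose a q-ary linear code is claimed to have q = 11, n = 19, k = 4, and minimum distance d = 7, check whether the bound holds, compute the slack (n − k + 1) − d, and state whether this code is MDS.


Singleton RHS = n − k + 1 = 16, slack = 9, bound satisfied, not MDS.

Singleton bound: d ≤ n − k + 1.
Here n = 19, k = 4, so n − k + 1 = 16.
Given d = 7, check d ≤ 16: YES.
Slack = (n − k + 1) − d = 9.
The code is NOT MDS (slack = 9 > 0).
Description: the claimed parameters are [19, 4, 7]_11; such a code would be non-MDS.


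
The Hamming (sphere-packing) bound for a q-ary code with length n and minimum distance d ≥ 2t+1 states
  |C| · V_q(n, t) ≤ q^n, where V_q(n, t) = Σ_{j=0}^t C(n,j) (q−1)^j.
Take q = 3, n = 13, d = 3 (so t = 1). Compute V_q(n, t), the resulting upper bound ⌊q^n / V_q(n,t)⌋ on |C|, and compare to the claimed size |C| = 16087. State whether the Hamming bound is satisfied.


V_q(n, t) = 27, q^n = 1594323, Hamming bound = 59049, |C| = 16087 ≤ bound (satisfied).

Step 1: Compute V_q(n, t) = Σ_{j=0}^1 C(n, j) (q−1)^j.
  j = 0: C(13,0)·(2)^0 = 1·1 = 1.
  j = 1: C(13,1)·(2)^1 = 13·2 = 26.
  V_q(n, t) = 1 + 26 = 27.
Step 2: q^n = 3^13 = 1594323.
Step 3: Hamming bound ⌊q^n / V_q(n,t)⌋ = ⌊1594323/27⌋ = 59049.
Step 4: Compare |C| = 16087 to 59049: satisfied.
The claimed |C| lies below the Hamming bound.


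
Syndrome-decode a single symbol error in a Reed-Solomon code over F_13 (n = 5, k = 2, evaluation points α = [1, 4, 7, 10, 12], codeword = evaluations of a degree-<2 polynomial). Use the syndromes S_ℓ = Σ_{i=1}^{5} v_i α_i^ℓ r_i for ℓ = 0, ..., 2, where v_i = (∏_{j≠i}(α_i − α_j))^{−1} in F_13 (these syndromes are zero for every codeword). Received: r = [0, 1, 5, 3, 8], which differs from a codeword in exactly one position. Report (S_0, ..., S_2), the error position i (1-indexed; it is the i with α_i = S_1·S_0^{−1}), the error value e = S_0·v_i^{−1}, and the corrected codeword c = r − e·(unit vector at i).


S = (12, 6, 3), error at position 3, error magnitude e = 3, c = [0, 1, 2, 3, 8].

Step 1: column multipliers v_i = (∏_{j≠i}(α_i − α_j))^{−1} mod 13.
  i = 1 (α = 1): (1−4)(1−7)(1−10)(1−12) = (−3)·(−6)·(−9)·(−11) = 1782 ≡ 1, so v_1 = 1^{−1} = 1 (mod 13).
  i = 2 (α = 4): (4−1)(4−7)(4−10)(4−12) = 3·(−3)·(−6)·(−8) = −432 ≡ 10, so v_2 = 10^{−1} = 4 (mod 13).
  i = 3 (α = 7): (7−1)(7−4)(7−10)(7−12) = 6·3·(−3)·(−5) = 270 ≡ 10, so v_3 = 10^{−1} = 4 (mod 13).
  i = 4 (α = 10): (10−1)(10−4)(10−7)(10−12) = 9·6·3·(−2) = −324 ≡ 1, so v_4 = 1^{−1} = 1 (mod 13).
  i = 5 (α = 12): (12−1)(12−4)(12−7)(12−10) = 11·8·5·2 = 880 ≡ 9, so v_5 = 9^{−1} = 3 (mod 13).
  v = [1, 4, 4, 1, 3].
Step 2: syndromes of r = [0, 1, 5, 3, 8] (all sums mod 13).
  S_0 = Σ v_i r_i = 1·0 + 4·1 + 4·5 + 1·3 + 3·8 = 51 ≡ 12.
  S_1 = Σ v_i α_i r_i = 1·1·0 + 4·4·1 + 4·7·5 + 1·10·3 + 3·12·8 = 474 ≡ 6.
  α_i^2 mod 13 = [1, 3, 10, 9, 1].
  S_2 = Σ v_i α_i^2 r_i = 1·1·0 + 4·3·1 + 4·10·5 + 1·9·3 + 3·1·8 = 263 ≡ 3.
  S = (12, 6, 3) ≠ 0, so r is not a codeword (an error is present).
Step 3: locate the error. For a single error e at position i, S_ℓ = v_i·e·α_i^ℓ, so α_err = S_1/S_0.
  S_0^{−1} = 12^{−1} = 12 (mod 13), so α_err = 6·12 = 72 ≡ 7 = α_3. Error position i = 3.
  Consistency check: S_2/S_1 = 3·11 = 33 ≡ 7 = α_err ✓ (single-error assumption holds).
Step 4: error magnitude e = S_0/v_3 = S_0·∏_{j≠3}(α_3 − α_j) = 12·10 = 120 ≡ 3 (mod 13).
Step 5: correct position 3: c_3 = r_3 − e = 5 − 3 ≡ 2 (mod 13). Hence c = [0, 1, 2, 3, 8].
  Check: interpolating c through the α_i gives m(x) = 4 + 9·x (degree < 2) with m(α_i) = c_i for every i, so c is indeed a codeword.


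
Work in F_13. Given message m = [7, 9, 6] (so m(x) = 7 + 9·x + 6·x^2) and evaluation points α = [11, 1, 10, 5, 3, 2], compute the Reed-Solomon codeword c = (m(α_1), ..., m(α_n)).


c = [0, 9, 8, 7, 10, 10]

Message polynomial: m(x) = 7 + 9·x + 6·x^2 (mod 13).
For each evaluation point α_i, compute m(α_i) mod 13:
  α_1 = 11: Horner steps 6 → 10 → 0, so m(11) = 0.
  α_2 = 1: Horner steps 6 → 2 → 9, so m(1) = 9.
  α_3 = 10: Horner steps 6 → 4 → 8, so m(10) = 8.
  α_4 = 5: Horner steps 6 → 0 → 7, so m(5) = 7.
  α_5 = 3: Horner steps 6 → 1 → 10, so m(3) = 10.
  α_6 = 2: Horner steps 6 → 8 → 10, so m(2) = 10.
Codeword c = [0, 9, 8, 7, 10, 10] ∈ F_13^6.


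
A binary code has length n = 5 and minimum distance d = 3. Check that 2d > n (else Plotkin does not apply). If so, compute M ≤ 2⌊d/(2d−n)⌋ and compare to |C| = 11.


Plotkin bound M ≤ 6; given |C| = 11 > bound (violated).

Check applicability: 2d = 6, n = 5.
2d − n = 1 > 0, so Plotkin applies.
Compute d/(2d−n) = 3/1 ≈ 3.0000.
⌊d/(2d−n)⌋ = 3.
Plotkin bound: M ≤ 2·3 = 6.
Given |C| = 11, check: VIOLATED.
This |C| is above the Plotkin bound, so no binary code with n = 5, d = 3 and 11 codewords exists.
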